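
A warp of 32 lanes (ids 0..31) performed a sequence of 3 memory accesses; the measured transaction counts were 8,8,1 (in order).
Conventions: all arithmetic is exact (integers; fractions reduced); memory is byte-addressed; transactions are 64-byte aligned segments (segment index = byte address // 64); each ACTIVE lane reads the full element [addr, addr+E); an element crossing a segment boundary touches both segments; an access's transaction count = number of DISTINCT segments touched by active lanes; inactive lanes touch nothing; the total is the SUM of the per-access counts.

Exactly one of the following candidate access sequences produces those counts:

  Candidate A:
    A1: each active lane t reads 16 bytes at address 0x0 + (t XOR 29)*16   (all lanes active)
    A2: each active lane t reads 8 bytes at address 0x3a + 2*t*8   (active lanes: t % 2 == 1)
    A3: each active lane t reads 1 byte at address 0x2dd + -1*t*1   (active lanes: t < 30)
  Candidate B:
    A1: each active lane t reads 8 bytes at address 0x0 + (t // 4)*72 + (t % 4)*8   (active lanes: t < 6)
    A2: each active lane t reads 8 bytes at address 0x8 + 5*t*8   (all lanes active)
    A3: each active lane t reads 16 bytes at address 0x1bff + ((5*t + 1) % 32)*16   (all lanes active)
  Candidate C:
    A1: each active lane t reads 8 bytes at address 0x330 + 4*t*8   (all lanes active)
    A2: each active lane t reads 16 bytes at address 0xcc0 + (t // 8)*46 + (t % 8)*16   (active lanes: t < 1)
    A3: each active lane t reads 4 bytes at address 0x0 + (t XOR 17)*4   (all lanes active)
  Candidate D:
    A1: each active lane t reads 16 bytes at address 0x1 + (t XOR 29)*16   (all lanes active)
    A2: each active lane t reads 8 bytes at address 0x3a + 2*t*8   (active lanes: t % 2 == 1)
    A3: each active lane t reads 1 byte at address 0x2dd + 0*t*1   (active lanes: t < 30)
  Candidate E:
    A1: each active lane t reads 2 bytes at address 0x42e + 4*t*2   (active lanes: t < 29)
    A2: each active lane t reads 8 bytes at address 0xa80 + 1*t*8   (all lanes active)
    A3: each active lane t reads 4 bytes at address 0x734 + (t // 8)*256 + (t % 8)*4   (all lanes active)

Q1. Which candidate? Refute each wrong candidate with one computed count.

B: A1 gives 2 transactions, not 8
C: A1 gives 17 transactions, not 8
D: A1 gives 9 transactions, not 8
E: A1 gives 5 transactions, not 8
A: all counts match (8,8,1)

Answer: A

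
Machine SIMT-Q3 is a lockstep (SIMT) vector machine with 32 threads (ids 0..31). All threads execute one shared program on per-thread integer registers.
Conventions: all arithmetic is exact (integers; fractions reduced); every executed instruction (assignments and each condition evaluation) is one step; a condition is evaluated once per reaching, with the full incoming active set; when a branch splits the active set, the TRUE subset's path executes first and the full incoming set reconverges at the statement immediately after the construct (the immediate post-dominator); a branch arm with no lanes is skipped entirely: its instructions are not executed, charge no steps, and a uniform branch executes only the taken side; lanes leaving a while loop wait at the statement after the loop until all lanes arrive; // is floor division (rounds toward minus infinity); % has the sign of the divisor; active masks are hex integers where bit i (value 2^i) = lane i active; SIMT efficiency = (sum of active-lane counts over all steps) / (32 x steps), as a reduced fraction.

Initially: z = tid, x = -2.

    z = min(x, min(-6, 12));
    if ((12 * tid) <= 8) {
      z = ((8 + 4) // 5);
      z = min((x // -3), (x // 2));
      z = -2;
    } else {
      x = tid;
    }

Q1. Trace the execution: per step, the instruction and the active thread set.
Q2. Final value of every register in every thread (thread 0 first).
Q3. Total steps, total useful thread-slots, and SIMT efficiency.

step 0: z <- min(x, min(-6, 12))     0xffffffff
step 1: eval ((12 * tid) <= 8)       0xffffffff
step 2: z <- ((8 + 4) // 5)          0x00000001
step 3: z <- min((x // -3), (x // 2)) 0x00000001
step 4: z <- -2                      0x00000001
step 5: x <- tid                     0xfffffffe

Answer: 6 steps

z: -2,-6,-6,-6,-6,-6,-6,-6,-6,-6,-6,-6,-6,-6,-6,-6,-6,-6,-6,-6,-6,-6,-6,-6,-6,-6,-6,-6,-6,-6,-6,-6
x: -2,1,2,3,4,5,6,7,8,9,10,11,12,13,14,15,16,17,18,19,20,21,22,23,24,25,26,27,28,29,30,31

steps = 6; useful = 98; efficiency = 98/192 = 49/96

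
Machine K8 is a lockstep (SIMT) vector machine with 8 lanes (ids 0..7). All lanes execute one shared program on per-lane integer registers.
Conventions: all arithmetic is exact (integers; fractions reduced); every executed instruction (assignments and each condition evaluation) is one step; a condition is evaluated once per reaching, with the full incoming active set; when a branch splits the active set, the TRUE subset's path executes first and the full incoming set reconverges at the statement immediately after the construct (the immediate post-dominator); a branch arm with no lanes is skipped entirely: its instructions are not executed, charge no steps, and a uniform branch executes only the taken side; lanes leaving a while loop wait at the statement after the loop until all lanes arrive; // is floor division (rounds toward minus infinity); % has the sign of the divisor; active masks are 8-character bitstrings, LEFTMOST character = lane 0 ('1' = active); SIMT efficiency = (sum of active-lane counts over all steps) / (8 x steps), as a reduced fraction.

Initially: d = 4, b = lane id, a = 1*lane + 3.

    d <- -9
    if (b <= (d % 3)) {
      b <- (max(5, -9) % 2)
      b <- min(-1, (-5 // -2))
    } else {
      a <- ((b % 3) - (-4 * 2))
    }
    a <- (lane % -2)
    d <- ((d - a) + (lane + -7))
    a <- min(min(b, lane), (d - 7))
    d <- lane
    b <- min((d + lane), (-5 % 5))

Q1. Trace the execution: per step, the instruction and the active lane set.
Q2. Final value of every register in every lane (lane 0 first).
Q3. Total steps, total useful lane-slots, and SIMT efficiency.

step 0: d <- -9                      11111111
step 1: eval (b <= (d % 3))          11111111
step 2: b <- (max(5, -9) % 2)        10000000
step 3: b <- min(-1, (-5 // -2))     10000000
step 4: a <- ((b % 3) - (-4 * 2))    01111111
step 5: a <- (lane % -2)             11111111
step 6: d <- ((d - a) + (lane + -7)) 11111111
step 7: a <- min(min(b, lane), (d - 7)) 11111111
step 8: d <- lane                    11111111
step 9: b <- min((d + lane), (-5 % 5)) 11111111

Answer: 10 steps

d: 0,1,2,3,4,5,6,7
b: 0,0,0,0,0,0,0,0
a: -23,-21,-21,-19,-19,-17,-17,-15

steps = 10; useful = 65; efficiency = 65/80 = 13/16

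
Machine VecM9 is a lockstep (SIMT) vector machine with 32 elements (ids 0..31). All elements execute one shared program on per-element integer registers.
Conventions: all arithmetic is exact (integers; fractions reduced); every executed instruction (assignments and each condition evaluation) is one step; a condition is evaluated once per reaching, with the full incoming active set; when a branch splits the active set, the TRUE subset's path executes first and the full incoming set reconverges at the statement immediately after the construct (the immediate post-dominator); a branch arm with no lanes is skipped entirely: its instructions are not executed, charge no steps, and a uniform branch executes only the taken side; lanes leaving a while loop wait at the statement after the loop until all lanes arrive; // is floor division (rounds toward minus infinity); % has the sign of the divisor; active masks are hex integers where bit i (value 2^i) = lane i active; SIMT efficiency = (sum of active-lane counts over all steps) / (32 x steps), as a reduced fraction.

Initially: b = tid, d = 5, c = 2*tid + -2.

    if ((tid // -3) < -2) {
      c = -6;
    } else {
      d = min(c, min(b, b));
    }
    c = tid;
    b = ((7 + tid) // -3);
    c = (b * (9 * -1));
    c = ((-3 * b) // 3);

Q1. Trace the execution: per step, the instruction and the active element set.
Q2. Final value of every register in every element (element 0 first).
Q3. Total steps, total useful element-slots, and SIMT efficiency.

step 0: eval ((tid // -3) < -2)      0xffffffff
step 1: c <- -6                      0xffffff80
step 2: d <- min(c, min(b, b))       0x0000007f
step 3: c <- tid                     0xffffffff
step 4: b <- ((7 + tid) // -3)       0xffffffff
step 5: c <- (b * (9 * -1))          0xffffffff
step 6: c <- ((-3 * b) // 3)         0xffffffff

Answer: 7 steps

b: -3,-3,-3,-4,-4,-4,-5,-5,-5,-6,-6,-6,-7,-7,-7,-8,-8,-8,-9,-9,-9,-10,-10,-10,-11,-11,-11,-12,-12,-12,-13,-13
d: -2,0,2,3,4,5,6,5,5,5,5,5,5,5,5,5,5,5,5,5,5,5,5,5,5,5,5,5,5,5,5,5
c: 3,3,3,4,4,4,5,5,5,6,6,6,7,7,7,8,8,8,9,9,9,10,10,10,11,11,11,12,12,12,13,13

steps = 7; useful = 192; efficiency = 192/224 = 6/7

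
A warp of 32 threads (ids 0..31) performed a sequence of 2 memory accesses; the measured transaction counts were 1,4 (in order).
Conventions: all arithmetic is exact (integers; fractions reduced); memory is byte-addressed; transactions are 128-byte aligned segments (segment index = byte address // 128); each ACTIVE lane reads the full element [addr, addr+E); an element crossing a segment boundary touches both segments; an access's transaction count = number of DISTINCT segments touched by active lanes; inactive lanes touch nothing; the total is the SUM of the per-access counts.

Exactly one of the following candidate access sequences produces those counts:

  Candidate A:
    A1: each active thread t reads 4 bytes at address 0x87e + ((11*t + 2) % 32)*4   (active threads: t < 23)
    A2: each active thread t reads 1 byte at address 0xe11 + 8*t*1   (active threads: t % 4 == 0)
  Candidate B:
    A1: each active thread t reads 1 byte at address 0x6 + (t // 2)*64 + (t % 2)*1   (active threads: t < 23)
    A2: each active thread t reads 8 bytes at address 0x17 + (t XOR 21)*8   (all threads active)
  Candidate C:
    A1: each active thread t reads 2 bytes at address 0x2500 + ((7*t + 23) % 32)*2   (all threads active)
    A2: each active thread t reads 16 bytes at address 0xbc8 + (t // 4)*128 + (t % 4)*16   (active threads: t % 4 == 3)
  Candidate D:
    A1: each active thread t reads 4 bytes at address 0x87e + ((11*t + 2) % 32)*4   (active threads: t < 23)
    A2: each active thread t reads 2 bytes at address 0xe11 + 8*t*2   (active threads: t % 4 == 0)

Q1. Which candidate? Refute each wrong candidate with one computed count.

A: A2 gives 2 transactions, not 4
B: A1 gives 6 transactions, not 1
C: A2 gives 9 transactions, not 4
D: all counts match (1,4)

Answer: D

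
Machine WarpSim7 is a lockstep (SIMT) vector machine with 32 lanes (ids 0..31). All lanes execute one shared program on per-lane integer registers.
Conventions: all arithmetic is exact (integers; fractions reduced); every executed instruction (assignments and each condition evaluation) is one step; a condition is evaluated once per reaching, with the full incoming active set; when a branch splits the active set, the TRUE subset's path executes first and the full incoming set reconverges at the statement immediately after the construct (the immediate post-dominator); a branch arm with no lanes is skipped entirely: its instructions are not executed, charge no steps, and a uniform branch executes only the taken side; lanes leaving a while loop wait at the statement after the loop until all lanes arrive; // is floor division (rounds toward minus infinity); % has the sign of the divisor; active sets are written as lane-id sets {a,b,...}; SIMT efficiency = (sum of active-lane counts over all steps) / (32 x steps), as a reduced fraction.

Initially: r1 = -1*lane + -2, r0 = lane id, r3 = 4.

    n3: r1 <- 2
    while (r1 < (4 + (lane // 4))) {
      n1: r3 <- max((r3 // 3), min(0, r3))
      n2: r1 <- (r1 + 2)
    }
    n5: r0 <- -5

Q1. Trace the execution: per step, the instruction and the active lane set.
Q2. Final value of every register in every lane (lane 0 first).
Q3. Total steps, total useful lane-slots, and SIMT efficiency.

step 0: r1 <- 2                      {0,1,2,3,4,5,6,7,8,9,10,11,12,13,14,15,16,17,18,19,20,21,22,23,24,25,26,27,28,29,30,31}
step 1: eval (r1 < (4 + (lane // 4))) {0,1,2,3,4,5,6,7,8,9,10,11,12,13,14,15,16,17,18,19,20,21,22,23,24,25,26,27,28,29,30,31}
step 2: r3 <- max((r3 // 3), min(0, r3)) {0,1,2,3,4,5,6,7,8,9,10,11,12,13,14,15,16,17,18,19,20,21,22,23,24,25,26,27,28,29,30,31}
step 3: r1 <- (r1 + 2)               {0,1,2,3,4,5,6,7,8,9,10,11,12,13,14,15,16,17,18,19,20,21,22,23,24,25,26,27,28,29,30,31}
step 4: eval (r1 < (4 + (lane // 4))) {0,1,2,3,4,5,6,7,8,9,10,11,12,13,14,15,16,17,18,19,20,21,22,23,24,25,26,27,28,29,30,31}
step 5: r3 <- max((r3 // 3), min(0, r3)) {4,5,6,7,8,9,10,11,12,13,14,15,16,17,18,19,20,21,22,23,24,25,26,27,28,29,30,31}
step 6: r1 <- (r1 + 2)               {4,5,6,7,8,9,10,11,12,13,14,15,16,17,18,19,20,21,22,23,24,25,26,27,28,29,30,31}
step 7: eval (r1 < (4 + (lane // 4))) {4,5,6,7,8,9,10,11,12,13,14,15,16,17,18,19,20,21,22,23,24,25,26,27,28,29,30,31}
step 8: r3 <- max((r3 // 3), min(0, r3)) {12,13,14,15,16,17,18,19,20,21,22,23,24,25,26,27,28,29,30,31}
step 9: r1 <- (r1 + 2)               {12,13,14,15,16,17,18,19,20,21,22,23,24,25,26,27,28,29,30,31}
step 10: eval (r1 < (4 + (lane // 4))) {12,13,14,15,16,17,18,19,20,21,22,23,24,25,26,27,28,29,30,31}
step 11: r3 <- max((r3 // 3), min(0, r3)) {20,21,22,23,24,25,26,27,28,29,30,31}
step 12: r1 <- (r1 + 2)               {20,21,22,23,24,25,26,27,28,29,30,31}
step 13: eval (r1 < (4 + (lane // 4))) {20,21,22,23,24,25,26,27,28,29,30,31}
step 14: r3 <- max((r3 // 3), min(0, r3)) {28,29,30,31}
step 15: r1 <- (r1 + 2)               {28,29,30,31}
step 16: eval (r1 < (4 + (lane // 4))) {28,29,30,31}
step 17: r0 <- -5                     {0,1,2,3,4,5,6,7,8,9,10,11,12,13,14,15,16,17,18,19,20,21,22,23,24,25,26,27,28,29,30,31}

Answer: 18 steps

r1: 4,4,4,4,6,6,6,6,6,6,6,6,8,8,8,8,8,8,8,8,10,10,10,10,10,10,10,10,12,12,12,12
r0: -5,-5,-5,-5,-5,-5,-5,-5,-5,-5,-5,-5,-5,-5,-5,-5,-5,-5,-5,-5,-5,-5,-5,-5,-5,-5,-5,-5,-5,-5,-5,-5
r3: 1,1,1,1,0,0,0,0,0,0,0,0,0,0,0,0,0,0,0,0,0,0,0,0,0,0,0,0,0,0,0,0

steps = 18; useful = 384; efficiency = 384/576 = 2/3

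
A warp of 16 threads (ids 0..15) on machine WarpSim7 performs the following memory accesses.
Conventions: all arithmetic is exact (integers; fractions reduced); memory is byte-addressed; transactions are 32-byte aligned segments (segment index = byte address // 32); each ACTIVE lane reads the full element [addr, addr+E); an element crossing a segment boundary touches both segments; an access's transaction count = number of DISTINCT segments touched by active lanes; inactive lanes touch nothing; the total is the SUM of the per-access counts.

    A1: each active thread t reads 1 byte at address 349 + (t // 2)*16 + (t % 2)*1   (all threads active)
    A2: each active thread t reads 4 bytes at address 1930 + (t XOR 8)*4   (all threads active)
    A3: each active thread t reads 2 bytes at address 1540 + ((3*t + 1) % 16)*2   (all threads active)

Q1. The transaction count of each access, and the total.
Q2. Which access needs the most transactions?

A1: 5 transactions
A2: 3 transactions
A3: 2 transactions

Answer: 5,3,2; total 10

Answer: A1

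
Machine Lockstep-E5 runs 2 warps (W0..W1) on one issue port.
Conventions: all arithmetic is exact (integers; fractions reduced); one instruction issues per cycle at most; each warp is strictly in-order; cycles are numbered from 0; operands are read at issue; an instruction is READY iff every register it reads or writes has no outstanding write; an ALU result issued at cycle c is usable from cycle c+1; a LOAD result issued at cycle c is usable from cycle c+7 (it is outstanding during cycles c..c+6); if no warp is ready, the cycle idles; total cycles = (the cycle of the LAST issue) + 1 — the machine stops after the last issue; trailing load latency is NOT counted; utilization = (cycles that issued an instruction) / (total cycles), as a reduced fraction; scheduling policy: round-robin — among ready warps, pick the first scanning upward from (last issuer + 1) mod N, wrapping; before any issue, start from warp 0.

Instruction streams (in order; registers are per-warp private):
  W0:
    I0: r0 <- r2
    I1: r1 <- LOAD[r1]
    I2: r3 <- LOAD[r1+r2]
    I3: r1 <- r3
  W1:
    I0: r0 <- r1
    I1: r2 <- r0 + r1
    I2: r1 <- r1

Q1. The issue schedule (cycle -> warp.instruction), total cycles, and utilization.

cycle 0: W0.I0
cycle 1: W1.I0
cycle 2: W0.I1
cycle 3: W1.I1
cycle 4: W1.I2
cycle 5: idle
cycle 6: idle
cycle 7: idle
cycle 8: idle
cycle 9: W0.I2
cycle 10: idle
cycle 11: idle
cycle 12: idle
cycle 13: idle
cycle 14: idle
cycle 15: idle
cycle 16: W0.I3

Answer: 17 cycles, utilization 7/17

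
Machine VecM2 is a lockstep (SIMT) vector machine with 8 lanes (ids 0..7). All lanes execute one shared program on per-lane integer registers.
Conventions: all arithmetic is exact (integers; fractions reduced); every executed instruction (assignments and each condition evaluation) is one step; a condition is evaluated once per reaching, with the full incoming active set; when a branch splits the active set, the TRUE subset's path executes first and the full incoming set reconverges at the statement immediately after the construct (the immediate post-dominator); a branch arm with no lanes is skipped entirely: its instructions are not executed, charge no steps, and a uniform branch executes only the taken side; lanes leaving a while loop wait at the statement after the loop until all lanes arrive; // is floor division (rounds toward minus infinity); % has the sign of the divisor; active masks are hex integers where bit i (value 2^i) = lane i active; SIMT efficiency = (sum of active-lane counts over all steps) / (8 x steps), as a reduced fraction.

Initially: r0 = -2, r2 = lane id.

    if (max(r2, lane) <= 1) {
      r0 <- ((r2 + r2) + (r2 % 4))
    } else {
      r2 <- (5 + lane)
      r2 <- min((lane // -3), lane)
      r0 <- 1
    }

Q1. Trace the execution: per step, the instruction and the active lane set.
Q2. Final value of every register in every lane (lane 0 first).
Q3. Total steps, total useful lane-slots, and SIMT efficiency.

step 0: eval (max(r2, lane) <= 1)    0xff
step 1: r0 <- ((r2 + r2) + (r2 % 4)) 0x03
step 2: r2 <- (5 + lane)             0xfc
step 3: r2 <- min((lane // -3), lane) 0xfc
step 4: r0 <- 1                      0xfc

Answer: 5 steps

r0: 0,3,1,1,1,1,1,1
r2: 0,1,-1,-1,-2,-2,-2,-3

steps = 5; useful = 28; efficiency = 28/40 = 7/10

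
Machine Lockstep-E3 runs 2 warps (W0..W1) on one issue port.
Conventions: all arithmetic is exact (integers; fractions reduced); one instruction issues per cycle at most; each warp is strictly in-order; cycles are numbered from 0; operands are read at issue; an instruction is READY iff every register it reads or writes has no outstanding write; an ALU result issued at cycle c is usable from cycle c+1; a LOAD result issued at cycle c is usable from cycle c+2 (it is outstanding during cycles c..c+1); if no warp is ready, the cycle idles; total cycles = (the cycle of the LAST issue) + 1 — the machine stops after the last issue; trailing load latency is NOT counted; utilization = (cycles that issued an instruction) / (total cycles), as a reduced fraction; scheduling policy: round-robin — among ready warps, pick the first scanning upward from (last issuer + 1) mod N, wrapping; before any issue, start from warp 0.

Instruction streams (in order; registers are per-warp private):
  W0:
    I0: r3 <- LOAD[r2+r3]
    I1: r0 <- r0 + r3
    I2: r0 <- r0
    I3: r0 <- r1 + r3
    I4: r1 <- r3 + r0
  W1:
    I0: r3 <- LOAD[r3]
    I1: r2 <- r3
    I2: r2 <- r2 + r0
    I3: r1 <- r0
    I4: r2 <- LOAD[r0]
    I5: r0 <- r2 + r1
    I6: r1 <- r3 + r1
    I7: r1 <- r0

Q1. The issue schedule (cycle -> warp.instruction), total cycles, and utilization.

cycle 0: W0.I0
cycle 1: W1.I0
cycle 2: W0.I1
cycle 3: W1.I1
cycle 4: W0.I2
cycle 5: W1.I2
cycle 6: W0.I3
cycle 7: W1.I3
cycle 8: W0.I4
cycle 9: W1.I4
cycle 10: idle
cycle 11: W1.I5
cycle 12: W1.I6
cycle 13: W1.I7

Answer: 14 cycles, utilization 13/14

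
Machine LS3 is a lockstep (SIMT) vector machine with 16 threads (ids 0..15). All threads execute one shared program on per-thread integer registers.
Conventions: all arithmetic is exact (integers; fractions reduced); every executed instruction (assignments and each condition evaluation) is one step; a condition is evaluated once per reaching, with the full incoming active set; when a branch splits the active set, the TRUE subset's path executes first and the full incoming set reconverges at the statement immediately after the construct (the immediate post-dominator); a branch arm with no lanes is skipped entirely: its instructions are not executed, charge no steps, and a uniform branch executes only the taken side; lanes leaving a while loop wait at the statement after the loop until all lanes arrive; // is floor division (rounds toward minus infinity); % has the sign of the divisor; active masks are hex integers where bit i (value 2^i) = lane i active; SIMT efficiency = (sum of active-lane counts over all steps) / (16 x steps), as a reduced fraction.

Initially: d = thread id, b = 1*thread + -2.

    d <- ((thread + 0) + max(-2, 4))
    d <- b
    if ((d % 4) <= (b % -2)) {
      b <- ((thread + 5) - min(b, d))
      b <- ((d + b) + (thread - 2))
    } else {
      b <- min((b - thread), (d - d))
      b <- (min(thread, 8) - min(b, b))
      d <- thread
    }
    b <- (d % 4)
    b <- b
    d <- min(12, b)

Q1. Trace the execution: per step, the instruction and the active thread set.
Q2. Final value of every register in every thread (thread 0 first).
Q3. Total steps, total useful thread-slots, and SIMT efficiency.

step 0: d <- ((thread + 0) + max(-2, 4)) 0xffff
step 1: d <- b                       0xffff
step 2: eval ((d % 4) <= (b % -2))   0xffff
step 3: b <- ((thread + 5) - min(b, d)) 0x4444
step 4: b <- ((d + b) + (thread - 2)) 0x4444
step 5: b <- min((b - thread), (d - d)) 0xbbbb
step 6: b <- (min(thread, 8) - min(b, b)) 0xbbbb
step 7: d <- thread                  0xbbbb
step 8: b <- (d % 4)                 0xffff
step 9: b <- b                       0xffff
step 10: d <- min(12, b)              0xffff

Answer: 11 steps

d: 0,1,0,3,0,1,0,3,0,1,0,3,0,1,0,3
b: 0,1,0,3,0,1,0,3,0,1,0,3,0,1,0,3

steps = 11; useful = 140; efficiency = 140/176 = 35/44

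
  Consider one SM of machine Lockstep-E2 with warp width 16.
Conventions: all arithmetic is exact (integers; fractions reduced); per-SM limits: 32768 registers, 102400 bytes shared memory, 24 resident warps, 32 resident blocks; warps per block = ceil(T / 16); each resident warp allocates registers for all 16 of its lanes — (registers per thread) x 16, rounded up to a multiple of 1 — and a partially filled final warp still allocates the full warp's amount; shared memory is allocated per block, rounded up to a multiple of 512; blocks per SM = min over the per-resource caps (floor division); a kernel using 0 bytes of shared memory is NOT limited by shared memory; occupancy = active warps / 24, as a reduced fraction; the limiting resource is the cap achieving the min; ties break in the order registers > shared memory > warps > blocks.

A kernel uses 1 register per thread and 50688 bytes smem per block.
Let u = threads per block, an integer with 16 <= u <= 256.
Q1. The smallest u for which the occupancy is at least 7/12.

Answer: u = 97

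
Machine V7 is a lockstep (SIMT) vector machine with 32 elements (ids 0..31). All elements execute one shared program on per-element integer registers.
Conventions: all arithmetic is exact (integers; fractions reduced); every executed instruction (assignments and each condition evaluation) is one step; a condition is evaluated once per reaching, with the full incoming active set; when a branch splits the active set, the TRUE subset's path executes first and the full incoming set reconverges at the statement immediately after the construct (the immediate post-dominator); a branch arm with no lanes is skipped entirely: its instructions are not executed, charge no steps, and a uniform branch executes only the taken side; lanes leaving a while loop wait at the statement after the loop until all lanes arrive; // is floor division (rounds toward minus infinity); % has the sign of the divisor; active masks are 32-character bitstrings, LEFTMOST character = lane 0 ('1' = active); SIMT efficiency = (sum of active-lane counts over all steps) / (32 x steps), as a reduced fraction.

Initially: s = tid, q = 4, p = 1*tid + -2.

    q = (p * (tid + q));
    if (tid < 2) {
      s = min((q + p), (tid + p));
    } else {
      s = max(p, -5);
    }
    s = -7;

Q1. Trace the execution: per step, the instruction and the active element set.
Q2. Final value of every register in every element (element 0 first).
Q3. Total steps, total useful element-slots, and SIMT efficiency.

step 0: q <- (p * (tid + q))         11111111111111111111111111111111
step 1: eval (tid < 2)               11111111111111111111111111111111
step 2: s <- min((q + p), (tid + p)) 11000000000000000000000000000000
step 3: s <- max(p, -5)              00111111111111111111111111111111
step 4: s <- -7                      11111111111111111111111111111111

Answer: 5 steps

s: -7,-7,-7,-7,-7,-7,-7,-7,-7,-7,-7,-7,-7,-7,-7,-7,-7,-7,-7,-7,-7,-7,-7,-7,-7,-7,-7,-7,-7,-7,-7,-7
q: -8,-5,0,7,16,27,40,55,72,91,112,135,160,187,216,247,280,315,352,391,432,475,520,567,616,667,720,775,832,891,952,1015
p: -2,-1,0,1,2,3,4,5,6,7,8,9,10,11,12,13,14,15,16,17,18,19,20,21,22,23,24,25,26,27,28,29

steps = 5; useful = 128; efficiency = 128/160 = 4/5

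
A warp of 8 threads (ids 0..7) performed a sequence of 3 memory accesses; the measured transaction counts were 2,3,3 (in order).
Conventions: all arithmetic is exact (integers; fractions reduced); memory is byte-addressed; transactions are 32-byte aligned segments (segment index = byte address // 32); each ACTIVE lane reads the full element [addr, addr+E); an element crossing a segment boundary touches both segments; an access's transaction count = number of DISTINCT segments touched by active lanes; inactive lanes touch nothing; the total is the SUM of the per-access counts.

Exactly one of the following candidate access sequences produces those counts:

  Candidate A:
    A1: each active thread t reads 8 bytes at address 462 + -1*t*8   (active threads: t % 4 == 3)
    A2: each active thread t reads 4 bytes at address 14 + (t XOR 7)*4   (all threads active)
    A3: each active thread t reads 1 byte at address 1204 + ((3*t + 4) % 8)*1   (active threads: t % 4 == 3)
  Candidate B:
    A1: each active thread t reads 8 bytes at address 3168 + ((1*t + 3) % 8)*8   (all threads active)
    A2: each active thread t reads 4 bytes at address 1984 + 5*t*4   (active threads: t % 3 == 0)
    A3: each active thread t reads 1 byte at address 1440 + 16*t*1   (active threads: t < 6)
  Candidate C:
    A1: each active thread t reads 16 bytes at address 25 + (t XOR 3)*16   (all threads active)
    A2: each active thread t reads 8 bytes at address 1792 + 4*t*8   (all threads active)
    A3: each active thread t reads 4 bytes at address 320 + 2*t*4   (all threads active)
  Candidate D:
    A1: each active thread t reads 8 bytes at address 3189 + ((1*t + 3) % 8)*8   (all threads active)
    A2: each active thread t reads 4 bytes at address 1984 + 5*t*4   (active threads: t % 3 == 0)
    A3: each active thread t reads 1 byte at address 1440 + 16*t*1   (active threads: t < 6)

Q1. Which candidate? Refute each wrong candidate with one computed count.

A: A2 gives 2 transactions, not 3
C: A1 gives 5 transactions, not 2
D: A1 gives 3 transactions, not 2
B: all counts match (2,3,3)

Answer: B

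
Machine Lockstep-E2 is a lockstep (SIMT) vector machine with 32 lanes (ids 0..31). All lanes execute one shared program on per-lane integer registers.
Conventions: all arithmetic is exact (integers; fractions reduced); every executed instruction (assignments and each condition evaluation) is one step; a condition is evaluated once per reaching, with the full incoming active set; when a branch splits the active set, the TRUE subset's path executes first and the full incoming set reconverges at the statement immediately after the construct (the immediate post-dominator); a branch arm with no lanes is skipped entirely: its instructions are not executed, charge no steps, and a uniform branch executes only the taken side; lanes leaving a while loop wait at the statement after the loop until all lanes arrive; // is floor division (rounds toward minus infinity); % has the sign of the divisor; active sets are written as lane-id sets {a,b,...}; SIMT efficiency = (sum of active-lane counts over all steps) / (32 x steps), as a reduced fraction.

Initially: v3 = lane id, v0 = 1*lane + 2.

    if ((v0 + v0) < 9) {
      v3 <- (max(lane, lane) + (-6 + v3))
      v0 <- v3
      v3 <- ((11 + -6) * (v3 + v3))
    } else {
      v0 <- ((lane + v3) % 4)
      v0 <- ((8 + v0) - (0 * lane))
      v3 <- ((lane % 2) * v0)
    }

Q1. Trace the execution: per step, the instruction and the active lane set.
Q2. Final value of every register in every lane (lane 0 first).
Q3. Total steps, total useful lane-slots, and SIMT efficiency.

step 0: eval ((v0 + v0) < 9)         {0,1,2,3,4,5,6,7,8,9,10,11,12,13,14,15,16,17,18,19,20,21,22,23,24,25,26,27,28,29,30,31}
step 1: v3 <- (max(lane, lane) + (-6 + v3)) {0,1,2}
step 2: v0 <- v3                     {0,1,2}
step 3: v3 <- ((11 + -6) * (v3 + v3)) {0,1,2}
step 4: v0 <- ((lane + v3) % 4)      {3,4,5,6,7,8,9,10,11,12,13,14,15,16,17,18,19,20,21,22,23,24,25,26,27,28,29,30,31}
step 5: v0 <- ((8 + v0) - (0 * lane)) {3,4,5,6,7,8,9,10,11,12,13,14,15,16,17,18,19,20,21,22,23,24,25,26,27,28,29,30,31}
step 6: v3 <- ((lane % 2) * v0)      {3,4,5,6,7,8,9,10,11,12,13,14,15,16,17,18,19,20,21,22,23,24,25,26,27,28,29,30,31}

Answer: 7 steps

v3: -60,-40,-20,10,0,10,0,10,0,10,0,10,0,10,0,10,0,10,0,10,0,10,0,10,0,10,0,10,0,10,0,10
v0: -6,-4,-2,10,8,10,8,10,8,10,8,10,8,10,8,10,8,10,8,10,8,10,8,10,8,10,8,10,8,10,8,10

steps = 7; useful = 128; efficiency = 128/224 = 4/7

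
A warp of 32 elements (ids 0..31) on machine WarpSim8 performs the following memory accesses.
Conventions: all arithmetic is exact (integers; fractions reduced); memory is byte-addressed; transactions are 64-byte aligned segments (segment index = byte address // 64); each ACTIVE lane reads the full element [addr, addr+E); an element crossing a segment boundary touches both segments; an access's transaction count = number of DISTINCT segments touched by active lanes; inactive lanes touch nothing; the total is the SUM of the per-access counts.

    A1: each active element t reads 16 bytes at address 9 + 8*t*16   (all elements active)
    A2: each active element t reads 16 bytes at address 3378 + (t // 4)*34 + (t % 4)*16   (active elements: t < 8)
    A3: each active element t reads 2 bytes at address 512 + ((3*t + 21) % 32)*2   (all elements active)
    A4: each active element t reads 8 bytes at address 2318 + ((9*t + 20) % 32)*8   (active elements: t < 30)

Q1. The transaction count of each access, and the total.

A1: 32 transactions
A2: 3 transactions
A3: 1 transaction
A4: 5 transactions

Answer: 32,3,1,5; total 41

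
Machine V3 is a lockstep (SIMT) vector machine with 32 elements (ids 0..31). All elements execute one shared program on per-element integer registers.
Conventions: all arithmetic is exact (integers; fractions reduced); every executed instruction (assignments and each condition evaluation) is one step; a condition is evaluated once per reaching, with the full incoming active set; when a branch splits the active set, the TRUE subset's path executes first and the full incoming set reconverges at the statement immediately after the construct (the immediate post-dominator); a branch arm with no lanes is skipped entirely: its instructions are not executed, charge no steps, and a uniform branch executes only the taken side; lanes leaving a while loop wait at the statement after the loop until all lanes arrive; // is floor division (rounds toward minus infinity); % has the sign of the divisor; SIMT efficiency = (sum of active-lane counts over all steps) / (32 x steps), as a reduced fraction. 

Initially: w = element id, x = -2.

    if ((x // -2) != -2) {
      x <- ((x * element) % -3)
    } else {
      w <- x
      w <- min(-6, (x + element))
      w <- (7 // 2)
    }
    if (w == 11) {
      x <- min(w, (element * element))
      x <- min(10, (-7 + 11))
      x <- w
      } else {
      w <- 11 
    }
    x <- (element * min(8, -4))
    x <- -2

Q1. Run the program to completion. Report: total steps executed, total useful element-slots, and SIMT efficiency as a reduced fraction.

Answer: 9 steps, 194 useful, 97/144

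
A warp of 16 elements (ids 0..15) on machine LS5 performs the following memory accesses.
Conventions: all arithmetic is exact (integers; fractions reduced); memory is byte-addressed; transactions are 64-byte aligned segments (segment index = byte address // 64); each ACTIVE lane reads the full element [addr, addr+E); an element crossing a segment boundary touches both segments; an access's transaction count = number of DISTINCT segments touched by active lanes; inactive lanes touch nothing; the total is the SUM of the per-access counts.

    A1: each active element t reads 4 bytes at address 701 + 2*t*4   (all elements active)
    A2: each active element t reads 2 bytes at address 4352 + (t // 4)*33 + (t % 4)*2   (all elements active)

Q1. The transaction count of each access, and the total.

A1: 3 transactions
A2: 2 transactions

Answer: 3,2; total 5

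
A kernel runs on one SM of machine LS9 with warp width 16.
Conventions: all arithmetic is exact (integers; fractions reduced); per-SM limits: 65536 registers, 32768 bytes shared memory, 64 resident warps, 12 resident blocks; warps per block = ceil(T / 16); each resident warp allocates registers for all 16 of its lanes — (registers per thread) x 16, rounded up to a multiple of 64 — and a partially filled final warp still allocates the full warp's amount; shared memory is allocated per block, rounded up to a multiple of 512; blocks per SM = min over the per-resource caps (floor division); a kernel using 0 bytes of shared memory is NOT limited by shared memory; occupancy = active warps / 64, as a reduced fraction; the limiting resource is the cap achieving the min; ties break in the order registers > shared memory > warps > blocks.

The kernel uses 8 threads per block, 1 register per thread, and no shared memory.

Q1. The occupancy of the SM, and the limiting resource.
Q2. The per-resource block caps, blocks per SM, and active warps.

Answer: occupancy 3/16, limited by blocks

registers: 1024 blocks
shared memory: no limit (kernel uses none)
warps: 64 blocks
blocks: 12 blocks

Answer: 12 blocks, 12 active warps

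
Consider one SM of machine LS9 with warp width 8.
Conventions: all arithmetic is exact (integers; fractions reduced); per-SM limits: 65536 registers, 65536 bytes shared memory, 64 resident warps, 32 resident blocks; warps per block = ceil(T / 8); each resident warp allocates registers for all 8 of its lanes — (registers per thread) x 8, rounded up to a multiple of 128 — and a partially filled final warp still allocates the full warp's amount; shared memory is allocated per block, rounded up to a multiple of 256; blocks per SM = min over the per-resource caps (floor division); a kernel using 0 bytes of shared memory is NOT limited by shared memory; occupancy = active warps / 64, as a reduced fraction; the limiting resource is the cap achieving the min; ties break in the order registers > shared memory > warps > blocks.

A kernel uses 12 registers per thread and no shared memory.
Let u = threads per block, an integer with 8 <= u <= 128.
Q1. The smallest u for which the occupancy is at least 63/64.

Answer: u = 9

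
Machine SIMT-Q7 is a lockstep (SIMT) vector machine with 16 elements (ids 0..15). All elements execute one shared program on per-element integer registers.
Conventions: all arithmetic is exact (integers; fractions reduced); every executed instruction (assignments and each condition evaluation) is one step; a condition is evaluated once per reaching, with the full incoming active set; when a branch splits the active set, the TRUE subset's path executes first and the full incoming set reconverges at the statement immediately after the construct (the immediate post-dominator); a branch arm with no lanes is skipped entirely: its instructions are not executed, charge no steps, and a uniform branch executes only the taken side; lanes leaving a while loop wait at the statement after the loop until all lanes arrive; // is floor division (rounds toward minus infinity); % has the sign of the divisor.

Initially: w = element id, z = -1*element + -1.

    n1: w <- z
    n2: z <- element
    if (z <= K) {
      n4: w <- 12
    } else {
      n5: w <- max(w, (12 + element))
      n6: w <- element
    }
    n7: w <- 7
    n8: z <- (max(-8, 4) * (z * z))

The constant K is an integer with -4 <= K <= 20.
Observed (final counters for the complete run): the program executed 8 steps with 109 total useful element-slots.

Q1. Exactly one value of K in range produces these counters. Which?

Answer: K = 2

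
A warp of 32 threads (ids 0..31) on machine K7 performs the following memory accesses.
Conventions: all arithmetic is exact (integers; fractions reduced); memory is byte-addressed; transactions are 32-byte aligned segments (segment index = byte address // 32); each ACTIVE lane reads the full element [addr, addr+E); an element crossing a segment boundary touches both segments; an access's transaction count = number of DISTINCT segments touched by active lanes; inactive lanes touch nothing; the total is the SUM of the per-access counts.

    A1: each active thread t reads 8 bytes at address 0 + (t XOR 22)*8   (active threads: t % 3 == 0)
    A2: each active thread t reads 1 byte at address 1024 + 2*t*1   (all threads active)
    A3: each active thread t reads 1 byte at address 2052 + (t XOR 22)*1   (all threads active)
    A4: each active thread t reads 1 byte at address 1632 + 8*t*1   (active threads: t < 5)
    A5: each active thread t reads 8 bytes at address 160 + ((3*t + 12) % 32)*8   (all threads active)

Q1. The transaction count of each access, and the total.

A1: 8 transactions
A2: 2 transactions
A3: 2 transactions
A4: 2 transactions
A5: 8 transactions

Answer: 8,2,2,2,8; total 22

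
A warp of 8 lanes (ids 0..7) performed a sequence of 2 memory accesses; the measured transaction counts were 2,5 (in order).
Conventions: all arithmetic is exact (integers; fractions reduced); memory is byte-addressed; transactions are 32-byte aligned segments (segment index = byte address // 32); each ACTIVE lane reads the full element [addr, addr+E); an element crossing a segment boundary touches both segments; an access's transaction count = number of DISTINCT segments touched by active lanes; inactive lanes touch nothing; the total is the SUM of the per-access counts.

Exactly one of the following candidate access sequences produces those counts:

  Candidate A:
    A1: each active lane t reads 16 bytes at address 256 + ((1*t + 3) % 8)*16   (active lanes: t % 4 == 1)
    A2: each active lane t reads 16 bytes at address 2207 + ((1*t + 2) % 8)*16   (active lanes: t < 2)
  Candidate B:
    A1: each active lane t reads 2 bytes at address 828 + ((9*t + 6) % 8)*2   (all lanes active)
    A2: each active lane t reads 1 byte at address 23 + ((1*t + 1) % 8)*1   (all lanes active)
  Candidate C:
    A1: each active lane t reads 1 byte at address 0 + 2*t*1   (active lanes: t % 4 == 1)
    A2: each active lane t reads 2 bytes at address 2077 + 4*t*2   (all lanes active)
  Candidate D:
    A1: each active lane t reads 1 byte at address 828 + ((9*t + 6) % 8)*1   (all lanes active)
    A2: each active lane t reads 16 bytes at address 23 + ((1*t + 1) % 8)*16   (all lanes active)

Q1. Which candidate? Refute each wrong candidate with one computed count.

A: A2 gives 2 transactions, not 5
B: A2 gives 1 transaction, not 5
C: A1 gives 1 transaction, not 2
D: all counts match (2,5)

Answer: D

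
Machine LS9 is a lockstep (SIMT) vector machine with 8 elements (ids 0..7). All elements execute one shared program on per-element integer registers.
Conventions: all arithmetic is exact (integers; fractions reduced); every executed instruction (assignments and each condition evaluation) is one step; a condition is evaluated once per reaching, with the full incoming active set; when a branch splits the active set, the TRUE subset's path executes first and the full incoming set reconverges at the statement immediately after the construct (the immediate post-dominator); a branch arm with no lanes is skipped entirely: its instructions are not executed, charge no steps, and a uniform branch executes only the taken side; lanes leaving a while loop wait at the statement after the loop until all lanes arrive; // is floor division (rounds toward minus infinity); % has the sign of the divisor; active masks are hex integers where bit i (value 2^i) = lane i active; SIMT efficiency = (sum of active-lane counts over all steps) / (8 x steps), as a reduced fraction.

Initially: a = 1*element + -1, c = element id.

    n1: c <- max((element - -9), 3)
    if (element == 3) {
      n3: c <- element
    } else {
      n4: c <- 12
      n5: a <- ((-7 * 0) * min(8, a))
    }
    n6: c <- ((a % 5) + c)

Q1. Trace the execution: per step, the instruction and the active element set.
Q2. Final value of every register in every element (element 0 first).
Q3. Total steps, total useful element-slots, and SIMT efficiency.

step 0: c <- max((element - -9), 3)  0xff
step 1: eval (element == 3)          0xff
step 2: c <- element                 0x08
step 3: c <- 12                      0xf7
step 4: a <- ((-7 * 0) * min(8, a))  0xf7
step 5: c <- ((a % 5) + c)           0xff

Answer: 6 steps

a: 0,0,0,2,0,0,0,0
c: 12,12,12,5,12,12,12,12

steps = 6; useful = 39; efficiency = 39/48 = 13/16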